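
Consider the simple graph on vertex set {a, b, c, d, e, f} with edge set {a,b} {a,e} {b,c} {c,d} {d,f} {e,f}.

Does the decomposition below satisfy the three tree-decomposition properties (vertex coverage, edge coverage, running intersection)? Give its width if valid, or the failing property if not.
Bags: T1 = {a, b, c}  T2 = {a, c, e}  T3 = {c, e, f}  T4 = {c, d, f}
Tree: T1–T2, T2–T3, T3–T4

Yes; width 2.

Checking the three conditions: (i) the bags cover all of {a, b, c, d, e, f}; (ii) for each edge, some bag contains both endpoints; (iii) the bags containing any fixed vertex form a subtree. All hold, so the decomposition is valid with width 3 − 1 = 2.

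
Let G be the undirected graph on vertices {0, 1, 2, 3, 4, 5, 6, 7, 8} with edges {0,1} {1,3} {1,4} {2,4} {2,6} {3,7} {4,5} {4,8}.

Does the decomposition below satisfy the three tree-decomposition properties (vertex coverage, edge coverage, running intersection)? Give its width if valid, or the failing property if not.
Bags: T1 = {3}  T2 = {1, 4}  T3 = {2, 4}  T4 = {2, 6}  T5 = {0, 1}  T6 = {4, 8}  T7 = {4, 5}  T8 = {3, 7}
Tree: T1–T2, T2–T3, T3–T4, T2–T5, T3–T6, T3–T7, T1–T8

A tree decomposition must satisfy three properties: every vertex lies in some bag; for every edge, both endpoints lie together in some bag; and for every vertex, the bags containing it form a connected subtree. Here edge (1,3) lies in no bag, so the decomposition is invalid.

No — edge (1,3) lies in no bag.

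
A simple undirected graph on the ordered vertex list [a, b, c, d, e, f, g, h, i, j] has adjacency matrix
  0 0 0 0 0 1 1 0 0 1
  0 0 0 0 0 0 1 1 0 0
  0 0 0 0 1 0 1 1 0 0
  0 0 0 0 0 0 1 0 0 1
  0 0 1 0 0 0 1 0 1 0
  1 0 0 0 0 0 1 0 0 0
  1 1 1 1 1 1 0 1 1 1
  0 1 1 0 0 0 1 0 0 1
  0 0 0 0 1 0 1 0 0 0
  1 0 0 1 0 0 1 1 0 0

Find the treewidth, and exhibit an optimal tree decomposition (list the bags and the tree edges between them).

Treewidth 2.
One such decomposition:
Bags: B1 = {c, g, h}  B2 = {g, h, j}  B3 = {c, e, g}  B4 = {a, g, j}  B5 = {e, g, i}  B6 = {b, g, h}  B7 = {d, g, j}  B8 = {a, f, g}
Tree: B1–B2, B1–B3, B2–B4, B3–B5, B1–B6, B2–B7, B4–B8

The largest bag has 3 vertices, giving width 2; this decomposition certifies tw(G) ≤ 2. Conversely, {d, g, j} is a clique of size 3, and the vertices of any clique must share a bag in every tree decomposition; so some bag has ≥ 3 vertices and tw(G) ≥ 2. The upper and lower bounds meet at 2, so that is the treewidth.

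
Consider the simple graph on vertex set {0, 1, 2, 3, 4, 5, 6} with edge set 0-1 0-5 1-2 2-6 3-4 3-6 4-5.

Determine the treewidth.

2

A width-2 tree decomposition is:
Bags: B1 = {1, 2, 6}  B2 = {1, 3, 6}  B3 = {1, 3, 4}  B4 = {1, 4, 5}  B5 = {0, 1, 5}
Tree: B1–B2, B2–B3, B3–B4, B4–B5
The largest bag has 3 vertices, giving width 2; this decomposition certifies tw(G) ≤ 2. The edges 1–2–6–3–4–5–0–1 form a cycle, so G is not a tree and its treewidth is at least 2. Combining the bounds, tw(G) = 2.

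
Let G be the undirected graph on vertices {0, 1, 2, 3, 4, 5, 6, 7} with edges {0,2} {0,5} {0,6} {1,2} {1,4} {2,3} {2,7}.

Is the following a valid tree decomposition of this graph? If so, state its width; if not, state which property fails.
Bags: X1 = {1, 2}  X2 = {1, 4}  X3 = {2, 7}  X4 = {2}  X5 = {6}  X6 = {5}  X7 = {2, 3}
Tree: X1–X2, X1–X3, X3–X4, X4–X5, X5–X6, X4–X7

A tree decomposition must satisfy three properties: every vertex lies in some bag; for every edge, both endpoints lie together in some bag; and for every vertex, the bags containing it form a connected subtree. Here vertex 0 appears in no bag, so the decomposition is invalid.

No — vertex 0 appears in no bag.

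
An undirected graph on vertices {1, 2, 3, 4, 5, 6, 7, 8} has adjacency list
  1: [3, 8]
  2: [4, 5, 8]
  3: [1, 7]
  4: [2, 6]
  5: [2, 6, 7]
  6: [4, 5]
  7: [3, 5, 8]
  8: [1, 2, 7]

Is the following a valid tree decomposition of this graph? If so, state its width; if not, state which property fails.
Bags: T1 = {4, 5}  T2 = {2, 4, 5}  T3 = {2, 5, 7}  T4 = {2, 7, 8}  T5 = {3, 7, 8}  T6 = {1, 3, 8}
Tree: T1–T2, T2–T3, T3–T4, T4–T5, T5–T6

No — vertex 6 appears in no bag.

A tree decomposition must satisfy three properties: every vertex lies in some bag; for every edge, both endpoints lie together in some bag; and for every vertex, the bags containing it form a connected subtree. Here vertex 6 appears in no bag, so the decomposition is invalid.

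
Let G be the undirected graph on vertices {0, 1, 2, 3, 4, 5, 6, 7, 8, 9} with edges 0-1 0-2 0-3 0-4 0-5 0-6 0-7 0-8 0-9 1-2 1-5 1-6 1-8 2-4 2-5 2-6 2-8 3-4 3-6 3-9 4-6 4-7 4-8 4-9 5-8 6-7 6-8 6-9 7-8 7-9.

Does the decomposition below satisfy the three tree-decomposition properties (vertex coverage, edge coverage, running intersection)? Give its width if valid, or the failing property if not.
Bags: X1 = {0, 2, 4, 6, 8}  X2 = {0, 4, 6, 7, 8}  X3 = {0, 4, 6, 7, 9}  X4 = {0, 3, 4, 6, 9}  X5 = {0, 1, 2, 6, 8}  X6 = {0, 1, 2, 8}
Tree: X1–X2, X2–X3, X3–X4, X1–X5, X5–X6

A tree decomposition must satisfy three properties: every vertex lies in some bag; for every edge, both endpoints lie together in some bag; and for every vertex, the bags containing it form a connected subtree. Here vertex 5 appears in no bag, so the decomposition is invalid.

No — vertex 5 appears in no bag.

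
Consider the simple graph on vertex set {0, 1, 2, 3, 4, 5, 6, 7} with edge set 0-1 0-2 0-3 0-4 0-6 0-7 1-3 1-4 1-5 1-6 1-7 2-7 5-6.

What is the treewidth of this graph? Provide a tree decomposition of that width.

Treewidth 2.
One optimal decomposition is:
Bags: B1 = {1, 5, 6}  B2 = {0, 1, 6}  B3 = {0, 1, 3}  B4 = {0, 1, 7}  B5 = {0, 2, 7}  B6 = {0, 1, 4}
Tree: B1–B2, B2–B3, B2–B4, B4–B5, B4–B6

Each bag holds 3 vertices, so the decomposition has width 2, which upper-bounds the treewidth. Conversely, {0, 1, 3} is a clique of size 3, and the vertices of any clique must share a bag in every tree decomposition; so some bag has ≥ 3 vertices and tw(G) ≥ 2. Therefore the treewidth is 2.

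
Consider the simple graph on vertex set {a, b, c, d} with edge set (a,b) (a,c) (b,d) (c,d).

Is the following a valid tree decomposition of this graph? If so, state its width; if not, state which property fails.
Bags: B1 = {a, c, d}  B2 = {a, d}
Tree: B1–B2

No — vertex b appears in no bag.

A tree decomposition must satisfy three properties: every vertex lies in some bag; for every edge, both endpoints lie together in some bag; and for every vertex, the bags containing it form a connected subtree. Here vertex b appears in no bag, so the decomposition is invalid.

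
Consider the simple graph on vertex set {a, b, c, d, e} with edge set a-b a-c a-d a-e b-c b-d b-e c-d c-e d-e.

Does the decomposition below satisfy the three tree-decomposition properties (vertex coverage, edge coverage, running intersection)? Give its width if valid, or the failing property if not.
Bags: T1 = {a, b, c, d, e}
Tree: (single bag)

Yes; width 4.

Checking the three conditions: (i) the bags cover all of {a, b, c, d, e}; (ii) for each edge, some bag contains both endpoints; (iii) the bags containing any fixed vertex form a subtree. All hold, so the decomposition is valid with width 5 − 1 = 4.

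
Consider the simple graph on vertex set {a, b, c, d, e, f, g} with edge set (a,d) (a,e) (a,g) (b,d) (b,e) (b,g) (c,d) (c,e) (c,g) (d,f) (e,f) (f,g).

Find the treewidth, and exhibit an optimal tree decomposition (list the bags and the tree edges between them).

Treewidth 3.
One such decomposition:
Bags: B1 = {a, d, e, g}  B2 = {d, e, f, g}  B3 = {b, d, e, g}  B4 = {c, d, e, g}
Tree: B1–B2, B2–B3, B3–B4

Every bag has size at most 4, so the width is 4 − 1 = 3 and tw(G) ≤ 3. For the lower bound: the 4 vertex sets {a,g}, {e,f}, {d}, {b} are disjoint, each induces a connected subgraph, and every pair is joined by at least one edge of G. Contracting each set to a single vertex therefore yields K_{4} as a minor, and since treewidth is minor-monotone, tw(G) ≥ tw(K_{4}) = 3. Combining the bounds, tw(G) = 3.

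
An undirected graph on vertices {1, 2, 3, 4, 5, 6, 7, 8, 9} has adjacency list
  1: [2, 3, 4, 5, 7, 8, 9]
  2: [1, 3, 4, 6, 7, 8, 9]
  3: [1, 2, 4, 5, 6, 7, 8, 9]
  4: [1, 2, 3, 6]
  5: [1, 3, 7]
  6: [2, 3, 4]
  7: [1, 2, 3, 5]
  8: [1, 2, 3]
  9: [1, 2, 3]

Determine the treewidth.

A width-3 tree decomposition is:
Bags: B1 = {1, 2, 3, 7}  B2 = {1, 2, 3, 9}  B3 = {1, 2, 3, 4}  B4 = {2, 3, 4, 6}  B5 = {1, 3, 5, 7}  B6 = {1, 2, 3, 8}
Tree: B1–B2, B2–B3, B3–B4, B1–B5, B2–B6
The largest bag has 4 vertices, giving width 3; this decomposition certifies tw(G) ≤ 3. On the other hand G contains the 4-clique {1, 2, 3, 8}. A clique must lie in a single bag of any decomposition, so no decomposition can have width below 3. Therefore the treewidth is 3.

3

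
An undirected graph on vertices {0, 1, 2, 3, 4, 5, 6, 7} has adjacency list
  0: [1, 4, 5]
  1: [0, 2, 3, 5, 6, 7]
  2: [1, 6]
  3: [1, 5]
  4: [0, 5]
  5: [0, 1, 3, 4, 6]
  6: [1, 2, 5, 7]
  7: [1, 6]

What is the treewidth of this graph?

2

A width-2 tree decomposition is:
Bags: B1 = {1, 5, 6}  B2 = {0, 1, 5}  B3 = {0, 4, 5}  B4 = {1, 3, 5}  B5 = {1, 2, 6}  B6 = {1, 6, 7}
Tree: B1–B2, B2–B3, B1–B4, B1–B5, B5–B6
Each bag holds 3 vertices, so the decomposition has width 2, which upper-bounds the treewidth. On the other hand G contains the 3-clique {1, 2, 6}. A clique must lie in a single bag of any decomposition, so no decomposition can have width below 2. The upper and lower bounds meet at 2, so that is the treewidth.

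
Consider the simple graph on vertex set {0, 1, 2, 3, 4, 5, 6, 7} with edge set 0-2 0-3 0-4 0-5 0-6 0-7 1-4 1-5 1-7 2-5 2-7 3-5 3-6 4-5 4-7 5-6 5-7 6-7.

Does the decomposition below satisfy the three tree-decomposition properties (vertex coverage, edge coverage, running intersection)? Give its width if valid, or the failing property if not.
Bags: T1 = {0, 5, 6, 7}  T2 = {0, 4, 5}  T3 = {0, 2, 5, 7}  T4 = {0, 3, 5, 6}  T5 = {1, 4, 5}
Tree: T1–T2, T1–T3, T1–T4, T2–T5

No — edge (7,4) lies in no bag.

A tree decomposition must satisfy three properties: every vertex lies in some bag; for every edge, both endpoints lie together in some bag; and for every vertex, the bags containing it form a connected subtree. Here edge (7,4) lies in no bag, so the decomposition is invalid.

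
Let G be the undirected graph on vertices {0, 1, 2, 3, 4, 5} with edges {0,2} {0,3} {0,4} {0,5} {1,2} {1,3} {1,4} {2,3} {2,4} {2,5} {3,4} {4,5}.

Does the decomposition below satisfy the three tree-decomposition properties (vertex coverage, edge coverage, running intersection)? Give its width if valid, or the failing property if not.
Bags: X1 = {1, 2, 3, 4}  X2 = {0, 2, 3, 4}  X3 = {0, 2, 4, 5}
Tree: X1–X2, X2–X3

Yes; width 3.

Checking the three conditions: (i) the bags cover all of {0, 1, 2, 3, 4, 5}; (ii) for each edge, some bag contains both endpoints; (iii) the bags containing any fixed vertex form a subtree. All hold, so the decomposition is valid with width 4 − 1 = 3.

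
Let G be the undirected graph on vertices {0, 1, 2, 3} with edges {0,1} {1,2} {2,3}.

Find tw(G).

1

A width-1 tree decomposition is:
Bags: B1 = {0, 1}  B2 = {1, 2}  B3 = {2, 3}
Tree: B1–B2, B2–B3
Every bag has size at most 2, so the width is 2 − 1 = 1 and tw(G) ≤ 1. Any graph with an edge has treewidth ≥ 1, and G has the edge 0–1. Therefore the treewidth is 1.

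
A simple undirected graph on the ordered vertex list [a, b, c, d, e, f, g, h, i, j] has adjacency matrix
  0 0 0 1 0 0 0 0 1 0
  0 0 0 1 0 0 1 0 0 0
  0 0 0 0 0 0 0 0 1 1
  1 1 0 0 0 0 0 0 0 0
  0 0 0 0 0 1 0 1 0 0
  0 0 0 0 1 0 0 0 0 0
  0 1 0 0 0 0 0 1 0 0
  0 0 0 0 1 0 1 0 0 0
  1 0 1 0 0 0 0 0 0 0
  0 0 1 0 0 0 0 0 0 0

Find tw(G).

A width-1 tree decomposition is:
Bags: B1 = {e, f}  B2 = {e, h}  B3 = {g, h}  B4 = {b, g}  B5 = {b, d}  B6 = {a, d}  B7 = {a, i}  B8 = {c, i}  B9 = {c, j}
Tree: B1–B2, B2–B3, B3–B4, B4–B5, B5–B6, B6–B7, B7–B8, B8–B9
Each bag holds 2 vertices, so the decomposition has width 1, which upper-bounds the treewidth. Since G has at least one edge (e.g. f–e), it is not an edgeless graph, so tw(G) ≥ 1. Hence tw(G) = 1 exactly.

1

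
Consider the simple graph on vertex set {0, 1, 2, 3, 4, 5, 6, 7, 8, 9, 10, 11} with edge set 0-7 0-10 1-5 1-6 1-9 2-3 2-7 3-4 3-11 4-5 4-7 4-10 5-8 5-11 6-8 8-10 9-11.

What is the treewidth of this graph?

A width-3 tree decomposition is:
Bags: B1 = {1, 6, 8, 9}  B2 = {1, 5, 8, 9}  B3 = {5, 8, 9, 11}  B4 = {5, 8, 10, 11}  B5 = {4, 5, 10, 11}  B6 = {3, 4, 10, 11}  B7 = {0, 3, 4, 10}  B8 = {0, 3, 4, 7}  B9 = {0, 2, 3, 7}
Tree: B1–B2, B2–B3, B3–B4, B4–B5, B5–B6, B6–B7, B7–B8, B8–B9
Every bag has size at most 4, so the width is 4 − 1 = 3 and tw(G) ≤ 3. For the lower bound: the 4 vertex sets {1,6,9}, {8}, {5}, {3,4,10,11} are disjoint, each induces a connected subgraph, and every pair is joined by at least one edge of G. Contracting each set to a single vertex therefore yields K_{4} as a minor, and since treewidth is minor-monotone, tw(G) ≥ tw(K_{4}) = 3. Combining the bounds, tw(G) = 3.

3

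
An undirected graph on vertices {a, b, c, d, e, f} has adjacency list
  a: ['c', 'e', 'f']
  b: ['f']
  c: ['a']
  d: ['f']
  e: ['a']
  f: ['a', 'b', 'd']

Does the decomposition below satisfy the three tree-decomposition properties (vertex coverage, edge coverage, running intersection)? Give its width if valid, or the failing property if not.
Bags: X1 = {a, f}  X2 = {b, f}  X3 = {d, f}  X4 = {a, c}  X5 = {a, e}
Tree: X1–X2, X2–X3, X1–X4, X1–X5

Every vertex of G appears in some bag (union = {a, b, c, d, e, f}); every edge is covered by a bag; and for each vertex v the set of bags containing v is connected in the bag tree. The decomposition is therefore valid. The largest bag has 2 vertices, so the width is 1.

Yes; width 1.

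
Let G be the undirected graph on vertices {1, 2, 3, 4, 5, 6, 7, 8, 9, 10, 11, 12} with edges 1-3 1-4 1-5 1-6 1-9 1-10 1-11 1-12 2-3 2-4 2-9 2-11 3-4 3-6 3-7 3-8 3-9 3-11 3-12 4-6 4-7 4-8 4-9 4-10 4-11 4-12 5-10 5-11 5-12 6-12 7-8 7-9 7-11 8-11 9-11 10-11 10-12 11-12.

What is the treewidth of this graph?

A width-4 tree decomposition is:
Bags: B1 = {3, 4, 7, 9, 11}  B2 = {1, 3, 4, 9, 11}  B3 = {2, 3, 4, 9, 11}  B4 = {1, 3, 4, 11, 12}  B5 = {1, 4, 10, 11, 12}  B6 = {3, 4, 7, 8, 11}  B7 = {1, 5, 10, 11, 12}  B8 = {1, 3, 4, 6, 12}
Tree: B1–B2, B1–B3, B2–B4, B4–B5, B1–B6, B5–B7, B4–B8
Each bag holds 5 vertices, so the decomposition has width 4, which upper-bounds the treewidth. For the lower bound, the 5 vertices {1, 4, 10, 11, 12} are pairwise adjacent, and any tree decomposition puts a clique entirely inside one bag — forcing width ≥ 4. Therefore the treewidth is 4.

4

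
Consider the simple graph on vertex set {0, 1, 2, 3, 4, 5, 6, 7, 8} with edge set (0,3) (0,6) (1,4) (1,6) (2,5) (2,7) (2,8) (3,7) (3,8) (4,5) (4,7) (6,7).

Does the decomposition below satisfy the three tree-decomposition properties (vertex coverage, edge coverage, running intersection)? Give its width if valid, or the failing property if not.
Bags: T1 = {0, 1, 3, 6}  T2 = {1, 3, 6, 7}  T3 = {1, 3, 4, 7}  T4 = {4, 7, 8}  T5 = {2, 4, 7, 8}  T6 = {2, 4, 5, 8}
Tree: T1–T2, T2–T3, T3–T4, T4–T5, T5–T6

No — edge (3,8) lies in no bag.

A tree decomposition must satisfy three properties: every vertex lies in some bag; for every edge, both endpoints lie together in some bag; and for every vertex, the bags containing it form a connected subtree. Here edge (3,8) lies in no bag, so the decomposition is invalid.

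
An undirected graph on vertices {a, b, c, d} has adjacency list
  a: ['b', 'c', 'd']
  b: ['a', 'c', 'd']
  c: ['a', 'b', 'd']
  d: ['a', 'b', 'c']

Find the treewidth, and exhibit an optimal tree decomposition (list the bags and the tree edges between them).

With just one bag of size 4, the width is 4 − 1 = 3, so tw(G) ≤ 3. Conversely, {a, b, c, d} is a clique of size 4, and the vertices of any clique must share a bag in every tree decomposition; so some bag has ≥ 4 vertices and tw(G) ≥ 3. The upper and lower bounds meet at 3, so that is the treewidth.

Treewidth 3.
One optimal decomposition is:
Bags: B1 = {a, b, c, d}
Tree: (single bag)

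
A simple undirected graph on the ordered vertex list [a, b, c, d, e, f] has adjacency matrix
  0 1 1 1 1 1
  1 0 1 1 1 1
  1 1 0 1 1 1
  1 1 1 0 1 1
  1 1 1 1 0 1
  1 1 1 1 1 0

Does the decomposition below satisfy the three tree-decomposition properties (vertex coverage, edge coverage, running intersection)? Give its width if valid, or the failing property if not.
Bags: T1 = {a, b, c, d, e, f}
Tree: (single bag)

Yes; width 5.

Every vertex of G appears in some bag (union = {a, b, c, d, e, f}); every edge is covered by a bag; and for each vertex v the set of bags containing v is connected in the bag tree. The decomposition is therefore valid. The largest bag has 6 vertices, so the width is 5.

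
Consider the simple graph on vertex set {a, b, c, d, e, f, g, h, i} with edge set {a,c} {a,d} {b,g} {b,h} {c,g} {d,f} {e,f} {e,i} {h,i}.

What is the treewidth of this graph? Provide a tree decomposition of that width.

Treewidth 2.
Bags: B1 = {b, g, h}  B2 = {c, g, h}  B3 = {a, c, h}  B4 = {a, d, h}  B5 = {d, f, h}  B6 = {e, f, h}  B7 = {e, h, i}
Tree: B1–B2, B2–B3, B3–B4, B4–B5, B5–B6, B6–B7

The largest bag has 3 vertices, giving width 2; this decomposition certifies tw(G) ≤ 2. For the lower bound, G contains the cycle h–b–g–c–a–d–f–e–i–h, so G is not a forest; only forests have treewidth ≤ 1, hence tw(G) ≥ 2. Combining the bounds, tw(G) = 2.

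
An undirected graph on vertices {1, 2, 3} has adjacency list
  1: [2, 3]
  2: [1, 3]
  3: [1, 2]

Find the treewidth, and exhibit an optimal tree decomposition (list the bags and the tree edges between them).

Treewidth 2.
One such decomposition:
Bags: B1 = {1, 2, 3}
Tree: (single bag)

With just one bag of size 3, the width is 3 − 1 = 2, so tw(G) ≤ 2. On the other hand G contains the 3-clique {1, 2, 3}. A clique must lie in a single bag of any decomposition, so no decomposition can have width below 2. Combining the bounds, tw(G) = 2.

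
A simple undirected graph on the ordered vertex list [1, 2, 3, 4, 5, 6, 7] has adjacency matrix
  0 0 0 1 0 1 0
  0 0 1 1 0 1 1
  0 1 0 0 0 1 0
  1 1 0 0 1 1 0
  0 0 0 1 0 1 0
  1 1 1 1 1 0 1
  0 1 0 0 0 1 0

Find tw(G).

A width-2 tree decomposition is:
Bags: B1 = {1, 4, 6}  B2 = {2, 4, 6}  B3 = {2, 6, 7}  B4 = {2, 3, 6}  B5 = {4, 5, 6}
Tree: B1–B2, B2–B3, B3–B4, B1–B5
The largest bag has 3 vertices, giving width 2; this decomposition certifies tw(G) ≤ 2. On the other hand G contains the 3-clique {1, 4, 6}. A clique must lie in a single bag of any decomposition, so no decomposition can have width below 2. Combining the bounds, tw(G) = 2.

2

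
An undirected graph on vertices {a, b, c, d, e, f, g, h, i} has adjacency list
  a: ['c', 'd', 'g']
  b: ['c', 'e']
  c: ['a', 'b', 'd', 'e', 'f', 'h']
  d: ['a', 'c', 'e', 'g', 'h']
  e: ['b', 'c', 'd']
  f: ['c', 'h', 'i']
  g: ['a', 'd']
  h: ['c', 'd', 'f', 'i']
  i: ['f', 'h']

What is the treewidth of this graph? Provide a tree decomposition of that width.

Treewidth 2.
One optimal decomposition is:
Bags: B1 = {c, d, h}  B2 = {a, c, d}  B3 = {c, f, h}  B4 = {a, d, g}  B5 = {c, d, e}  B6 = {f, h, i}  B7 = {b, c, e}
Tree: B1–B2, B1–B3, B2–B4, B1–B5, B3–B6, B5–B7

The largest bag has 3 vertices, giving width 2; this decomposition certifies tw(G) ≤ 2. Conversely, {a, d, g} is a clique of size 3, and the vertices of any clique must share a bag in every tree decomposition; so some bag has ≥ 3 vertices and tw(G) ≥ 2. Hence tw(G) = 2 exactly.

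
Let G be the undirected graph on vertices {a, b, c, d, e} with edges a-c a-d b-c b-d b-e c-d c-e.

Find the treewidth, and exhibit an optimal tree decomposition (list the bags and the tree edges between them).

The largest bag has 3 vertices, giving width 2; this decomposition certifies tw(G) ≤ 2. Conversely, {a, c, d} is a clique of size 3, and the vertices of any clique must share a bag in every tree decomposition; so some bag has ≥ 3 vertices and tw(G) ≥ 2. Combining the bounds, tw(G) = 2.

Treewidth 2.
Bags: B1 = {b, c, d}  B2 = {a, c, d}  B3 = {b, c, e}
Tree: B1–B2, B1–B3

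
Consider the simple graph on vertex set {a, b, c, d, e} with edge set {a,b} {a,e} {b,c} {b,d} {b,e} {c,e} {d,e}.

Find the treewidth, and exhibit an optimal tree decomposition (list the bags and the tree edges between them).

Treewidth 2.
One optimal decomposition is:
Bags: B1 = {b, d, e}  B2 = {a, b, e}  B3 = {b, c, e}
Tree: B1–B2, B1–B3

Every bag has size at most 3, so the width is 3 − 1 = 2 and tw(G) ≤ 2. Conversely, {b, d, e} is a clique of size 3, and the vertices of any clique must share a bag in every tree decomposition; so some bag has ≥ 3 vertices and tw(G) ≥ 2. Therefore the treewidth is 2.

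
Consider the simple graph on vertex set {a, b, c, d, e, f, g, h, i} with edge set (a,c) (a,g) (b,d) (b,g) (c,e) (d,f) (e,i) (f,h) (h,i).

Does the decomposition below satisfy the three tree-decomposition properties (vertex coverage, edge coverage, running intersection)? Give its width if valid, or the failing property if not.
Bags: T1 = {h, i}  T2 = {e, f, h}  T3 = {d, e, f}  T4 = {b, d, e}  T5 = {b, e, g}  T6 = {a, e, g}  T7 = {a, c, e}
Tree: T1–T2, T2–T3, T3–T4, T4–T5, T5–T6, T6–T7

A tree decomposition must satisfy three properties: every vertex lies in some bag; for every edge, both endpoints lie together in some bag; and for every vertex, the bags containing it form a connected subtree. Here edge (e,i) lies in no bag, so the decomposition is invalid.

No — edge (e,i) lies in no bag.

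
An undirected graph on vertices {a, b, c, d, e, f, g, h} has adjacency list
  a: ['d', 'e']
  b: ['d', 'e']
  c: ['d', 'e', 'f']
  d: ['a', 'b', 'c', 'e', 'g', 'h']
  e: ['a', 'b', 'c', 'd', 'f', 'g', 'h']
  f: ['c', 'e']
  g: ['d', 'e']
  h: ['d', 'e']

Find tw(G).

2

A width-2 tree decomposition is:
Bags: B1 = {c, d, e}  B2 = {d, e, h}  B3 = {a, d, e}  B4 = {c, e, f}  B5 = {b, d, e}  B6 = {d, e, g}
Tree: B1–B2, B2–B3, B1–B4, B3–B5, B3–B6
Every bag has size at most 3, so the width is 3 − 1 = 2 and tw(G) ≤ 2. Conversely, {d, e, g} is a clique of size 3, and the vertices of any clique must share a bag in every tree decomposition; so some bag has ≥ 3 vertices and tw(G) ≥ 2. Hence tw(G) = 2 exactly.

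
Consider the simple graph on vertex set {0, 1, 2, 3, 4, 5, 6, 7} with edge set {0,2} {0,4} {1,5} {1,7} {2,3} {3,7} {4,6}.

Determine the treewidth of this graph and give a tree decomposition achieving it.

Treewidth 1.
One such decomposition:
Bags: B1 = {4, 6}  B2 = {0, 4}  B3 = {0, 2}  B4 = {2, 3}  B5 = {3, 7}  B6 = {1, 7}  B7 = {1, 5}
Tree: B1–B2, B2–B3, B3–B4, B4–B5, B5–B6, B6–B7

The largest bag has 2 vertices, giving width 1; this decomposition certifies tw(G) ≤ 1. Any graph with an edge has treewidth ≥ 1, and G has the edge 6–4. Combining the bounds, tw(G) = 1.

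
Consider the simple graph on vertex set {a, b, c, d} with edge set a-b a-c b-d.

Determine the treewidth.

A width-1 tree decomposition is:
Bags: B1 = {a, c}  B2 = {a, b}  B3 = {b, d}
Tree: B1–B2, B2–B3
The largest bag has 2 vertices, giving width 1; this decomposition certifies tw(G) ≤ 1. Any graph with an edge has treewidth ≥ 1, and G has the edge c–a. Hence tw(G) = 1 exactly.

1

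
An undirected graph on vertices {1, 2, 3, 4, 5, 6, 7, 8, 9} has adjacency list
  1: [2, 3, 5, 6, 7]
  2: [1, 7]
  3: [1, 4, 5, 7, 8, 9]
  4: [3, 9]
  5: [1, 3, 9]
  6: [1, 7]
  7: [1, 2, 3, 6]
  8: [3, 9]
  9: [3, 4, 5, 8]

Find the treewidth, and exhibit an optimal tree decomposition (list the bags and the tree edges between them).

Treewidth 2.
One such decomposition:
Bags: B1 = {1, 3, 5}  B2 = {1, 3, 7}  B3 = {3, 5, 9}  B4 = {1, 6, 7}  B5 = {3, 8, 9}  B6 = {3, 4, 9}  B7 = {1, 2, 7}
Tree: B1–B2, B1–B3, B2–B4, B3–B5, B3–B6, B2–B7

Every bag has size at most 3, so the width is 3 − 1 = 2 and tw(G) ≤ 2. Conversely, {1, 2, 7} is a clique of size 3, and the vertices of any clique must share a bag in every tree decomposition; so some bag has ≥ 3 vertices and tw(G) ≥ 2. The upper and lower bounds meet at 2, so that is the treewidth.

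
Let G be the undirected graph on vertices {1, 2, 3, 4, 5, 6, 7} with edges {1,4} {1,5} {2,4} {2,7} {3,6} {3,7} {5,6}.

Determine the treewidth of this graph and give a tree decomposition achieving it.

The largest bag has 3 vertices, giving width 2; this decomposition certifies tw(G) ≤ 2. The edges 3–6–5–1–4–2–7–3 form a cycle, so G is not a tree and its treewidth is at least 2. Therefore the treewidth is 2.

Treewidth 2.
One such decomposition:
Bags: B1 = {3, 5, 6}  B2 = {1, 3, 5}  B3 = {1, 3, 4}  B4 = {2, 3, 4}  B5 = {2, 3, 7}
Tree: B1–B2, B2–B3, B3–B4, B4–B5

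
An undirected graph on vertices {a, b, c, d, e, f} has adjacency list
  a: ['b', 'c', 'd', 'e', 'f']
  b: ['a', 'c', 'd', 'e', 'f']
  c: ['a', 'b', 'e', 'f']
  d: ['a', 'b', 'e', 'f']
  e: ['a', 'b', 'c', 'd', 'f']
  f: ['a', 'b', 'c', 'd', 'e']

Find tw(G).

4

A width-4 tree decomposition is:
Bags: B1 = {a, b, d, e, f}  B2 = {a, b, c, e, f}
Tree: B1–B2
The largest bag has 5 vertices, giving width 4; this decomposition certifies tw(G) ≤ 4. Conversely, {a, b, d, e, f} is a clique of size 5, and the vertices of any clique must share a bag in every tree decomposition; so some bag has ≥ 5 vertices and tw(G) ≥ 4. Therefore the treewidth is 4.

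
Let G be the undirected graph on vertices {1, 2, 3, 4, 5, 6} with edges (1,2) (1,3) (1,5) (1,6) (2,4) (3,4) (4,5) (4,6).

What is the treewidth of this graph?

A width-2 tree decomposition is:
Bags: B1 = {1, 4, 6}  B2 = {1, 2, 4}  B3 = {1, 4, 5}  B4 = {1, 3, 4}
Tree: B1–B2, B2–B3, B3–B4
The largest bag has 3 vertices, giving width 2; this decomposition certifies tw(G) ≤ 2. The edges 1–6–4–2–1 form a cycle, so G is not a tree and its treewidth is at least 2. Therefore the treewidth is 2.

2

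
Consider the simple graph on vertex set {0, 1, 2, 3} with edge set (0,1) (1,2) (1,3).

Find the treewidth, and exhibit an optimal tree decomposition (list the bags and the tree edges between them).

Each bag holds 2 vertices, so the decomposition has width 1, which upper-bounds the treewidth. Since G has at least one edge (e.g. 3–1), it is not an edgeless graph, so tw(G) ≥ 1. Therefore the treewidth is 1.

Treewidth 1.
One such decomposition:
Bags: B1 = {1, 3}  B2 = {1, 2}  B3 = {0, 1}
Tree: B1–B2, B2–B3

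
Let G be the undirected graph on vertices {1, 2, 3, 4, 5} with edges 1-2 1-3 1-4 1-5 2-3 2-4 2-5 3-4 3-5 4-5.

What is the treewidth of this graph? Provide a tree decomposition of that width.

Treewidth 4.
One such decomposition:
Bags: B1 = {1, 2, 3, 4, 5}
Tree: (single bag)

With just one bag of size 5, the width is 5 − 1 = 4, so tw(G) ≤ 4. On the other hand G contains the 5-clique {1, 2, 3, 4, 5}. A clique must lie in a single bag of any decomposition, so no decomposition can have width below 4. Combining the bounds, tw(G) = 4.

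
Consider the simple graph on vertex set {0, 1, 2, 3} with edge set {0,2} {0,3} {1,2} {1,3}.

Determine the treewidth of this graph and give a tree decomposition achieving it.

Treewidth 2.
One optimal decomposition is:
Bags: B1 = {0, 1, 2}  B2 = {0, 1, 3}
Tree: B1–B2

Each bag holds 3 vertices, so the decomposition has width 2, which upper-bounds the treewidth. For the lower bound, G contains the cycle 1–2–0–3–1, so G is not a forest; only forests have treewidth ≤ 1, hence tw(G) ≥ 2. Therefore the treewidth is 2.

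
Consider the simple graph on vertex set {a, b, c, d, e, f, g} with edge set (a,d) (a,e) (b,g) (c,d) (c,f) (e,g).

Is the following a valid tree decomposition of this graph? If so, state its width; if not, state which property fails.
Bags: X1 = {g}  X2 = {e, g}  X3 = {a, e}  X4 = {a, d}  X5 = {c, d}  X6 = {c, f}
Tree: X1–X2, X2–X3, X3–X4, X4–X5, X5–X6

No — vertex b appears in no bag.

A tree decomposition must satisfy three properties: every vertex lies in some bag; for every edge, both endpoints lie together in some bag; and for every vertex, the bags containing it form a connected subtree. Here vertex b appears in no bag, so the decomposition is invalid.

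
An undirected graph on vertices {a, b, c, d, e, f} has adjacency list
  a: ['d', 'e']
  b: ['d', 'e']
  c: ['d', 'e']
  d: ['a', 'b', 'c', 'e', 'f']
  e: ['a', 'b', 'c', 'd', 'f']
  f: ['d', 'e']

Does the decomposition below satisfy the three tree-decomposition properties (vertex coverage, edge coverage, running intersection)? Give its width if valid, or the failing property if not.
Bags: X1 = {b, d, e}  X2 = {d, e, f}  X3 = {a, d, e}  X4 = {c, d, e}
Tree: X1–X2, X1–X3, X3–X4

Yes; width 2.

Vertex coverage: the bags together contain {a, b, c, d, e, f}, the full vertex set. Edge coverage: each edge of G has both endpoints in at least one bag. Running intersection: for every vertex, the bags containing it form a connected subtree. All three properties hold, so this is a valid tree decomposition of width max|bag| − 1 = 2, and hence tw(G) ≤ 2.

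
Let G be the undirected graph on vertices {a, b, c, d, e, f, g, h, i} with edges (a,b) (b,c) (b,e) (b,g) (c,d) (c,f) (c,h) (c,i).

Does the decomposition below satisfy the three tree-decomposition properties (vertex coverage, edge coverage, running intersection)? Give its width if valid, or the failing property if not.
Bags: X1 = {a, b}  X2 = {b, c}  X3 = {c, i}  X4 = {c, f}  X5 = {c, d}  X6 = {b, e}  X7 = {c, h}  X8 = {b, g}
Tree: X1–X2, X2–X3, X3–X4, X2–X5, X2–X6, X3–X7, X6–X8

Yes; width 1.

Checking the three conditions: (i) the bags cover all of {a, b, c, d, e, f, g, h, i}; (ii) for each edge, some bag contains both endpoints; (iii) the bags containing any fixed vertex form a subtree. All hold, so the decomposition is valid with width 2 − 1 = 1.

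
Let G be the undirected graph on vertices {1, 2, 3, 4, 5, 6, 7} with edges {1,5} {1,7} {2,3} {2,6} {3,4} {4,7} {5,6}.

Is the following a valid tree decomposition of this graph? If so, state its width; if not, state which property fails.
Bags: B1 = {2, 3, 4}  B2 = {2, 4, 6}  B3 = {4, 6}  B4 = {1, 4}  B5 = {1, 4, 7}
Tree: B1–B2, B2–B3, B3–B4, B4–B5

No — vertex 5 appears in no bag.

A tree decomposition must satisfy three properties: every vertex lies in some bag; for every edge, both endpoints lie together in some bag; and for every vertex, the bags containing it form a connected subtree. Here vertex 5 appears in no bag, so the decomposition is invalid.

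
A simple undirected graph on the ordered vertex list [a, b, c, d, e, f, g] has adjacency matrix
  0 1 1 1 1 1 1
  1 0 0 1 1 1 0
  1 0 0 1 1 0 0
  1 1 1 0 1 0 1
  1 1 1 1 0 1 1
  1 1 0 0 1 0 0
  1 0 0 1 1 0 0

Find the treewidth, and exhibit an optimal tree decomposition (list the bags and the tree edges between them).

Every bag has size at most 4, so the width is 4 − 1 = 3 and tw(G) ≤ 3. For the lower bound, the 4 vertices {a, d, e, g} are pairwise adjacent, and any tree decomposition puts a clique entirely inside one bag — forcing width ≥ 3. Therefore the treewidth is 3.

Treewidth 3.
One optimal decomposition is:
Bags: B1 = {a, b, e, f}  B2 = {a, b, d, e}  B3 = {a, d, e, g}  B4 = {a, c, d, e}
Tree: B1–B2, B2–B3, B2–B4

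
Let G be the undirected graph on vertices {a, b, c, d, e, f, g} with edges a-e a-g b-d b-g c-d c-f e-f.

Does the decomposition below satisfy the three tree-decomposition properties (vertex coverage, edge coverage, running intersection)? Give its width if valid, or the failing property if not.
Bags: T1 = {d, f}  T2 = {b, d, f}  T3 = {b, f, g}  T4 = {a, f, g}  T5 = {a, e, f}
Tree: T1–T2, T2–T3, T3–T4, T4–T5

No — vertex c appears in no bag.

A tree decomposition must satisfy three properties: every vertex lies in some bag; for every edge, both endpoints lie together in some bag; and for every vertex, the bags containing it form a connected subtree. Here vertex c appears in no bag, so the decomposition is invalid.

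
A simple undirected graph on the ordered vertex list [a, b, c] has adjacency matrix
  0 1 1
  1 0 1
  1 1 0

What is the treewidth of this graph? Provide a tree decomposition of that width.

Treewidth 2.
One such decomposition:
Bags: B1 = {a, b, c}
Tree: (single bag)

A single bag containing all 3 vertices is trivially a valid decomposition of width 2. For the lower bound, the 3 vertices {a, b, c} are pairwise adjacent, and any tree decomposition puts a clique entirely inside one bag — forcing width ≥ 2. Combining the bounds, tw(G) = 2.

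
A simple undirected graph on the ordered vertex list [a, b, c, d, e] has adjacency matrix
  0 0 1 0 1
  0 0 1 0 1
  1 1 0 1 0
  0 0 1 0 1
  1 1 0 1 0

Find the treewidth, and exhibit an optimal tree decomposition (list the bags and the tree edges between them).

Every bag has size at most 3, so the width is 3 − 1 = 2 and tw(G) ≤ 2. For the lower bound, G contains the cycle e–b–c–d–e, so G is not a forest; only forests have treewidth ≤ 1, hence tw(G) ≥ 2. The upper and lower bounds meet at 2, so that is the treewidth.

Treewidth 2.
One optimal decomposition is:
Bags: B1 = {b, c, e}  B2 = {c, d, e}  B3 = {a, c, e}
Tree: B1–B2, B2–B3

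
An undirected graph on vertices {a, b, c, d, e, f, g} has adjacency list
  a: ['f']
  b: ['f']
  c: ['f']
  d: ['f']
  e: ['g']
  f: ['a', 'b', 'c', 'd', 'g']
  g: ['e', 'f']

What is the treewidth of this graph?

A width-1 tree decomposition is:
Bags: B1 = {f, g}  B2 = {d, f}  B3 = {b, f}  B4 = {a, f}  B5 = {e, g}  B6 = {c, f}
Tree: B1–B2, B2–B3, B1–B4, B1–B5, B1–B6
Every bag has size at most 2, so the width is 2 − 1 = 1 and tw(G) ≤ 1. Since G has at least one edge (e.g. g–f), it is not an edgeless graph, so tw(G) ≥ 1. Combining the bounds, tw(G) = 1.

1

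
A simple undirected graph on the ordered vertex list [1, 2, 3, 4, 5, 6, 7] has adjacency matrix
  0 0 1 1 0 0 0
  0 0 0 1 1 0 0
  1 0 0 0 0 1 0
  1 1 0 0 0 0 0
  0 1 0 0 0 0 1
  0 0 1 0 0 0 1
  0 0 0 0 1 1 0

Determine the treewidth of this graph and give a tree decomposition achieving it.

Treewidth 2.
One optimal decomposition is:
Bags: B1 = {1, 3, 6}  B2 = {1, 6, 7}  B3 = {1, 5, 7}  B4 = {1, 2, 5}  B5 = {1, 2, 4}
Tree: B1–B2, B2–B3, B3–B4, B4–B5

Every bag has size at most 3, so the width is 3 − 1 = 2 and tw(G) ≤ 2. Since 1–3–6–7–5–2–4–1 is a cycle in G, G is not acyclic. Forests are exactly the graphs of treewidth ≤ 1, so tw(G) ≥ 2. Therefore the treewidth is 2.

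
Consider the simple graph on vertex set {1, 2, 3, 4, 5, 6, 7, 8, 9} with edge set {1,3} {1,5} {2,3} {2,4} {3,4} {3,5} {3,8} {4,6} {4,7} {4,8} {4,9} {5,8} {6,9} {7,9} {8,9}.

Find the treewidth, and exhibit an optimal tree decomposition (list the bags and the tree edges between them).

The largest bag has 3 vertices, giving width 2; this decomposition certifies tw(G) ≤ 2. Conversely, {1, 3, 5} is a clique of size 3, and the vertices of any clique must share a bag in every tree decomposition; so some bag has ≥ 3 vertices and tw(G) ≥ 2. Hence tw(G) = 2 exactly.

Treewidth 2.
One such decomposition:
Bags: B1 = {1, 3, 5}  B2 = {3, 5, 8}  B3 = {3, 4, 8}  B4 = {4, 8, 9}  B5 = {2, 3, 4}  B6 = {4, 6, 9}  B7 = {4, 7, 9}
Tree: B1–B2, B2–B3, B3–B4, B3–B5, B4–B6, B6–B7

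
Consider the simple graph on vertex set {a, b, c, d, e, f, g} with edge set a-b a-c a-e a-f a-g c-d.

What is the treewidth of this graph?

A width-1 tree decomposition is:
Bags: B1 = {a, c}  B2 = {a, f}  B3 = {a, e}  B4 = {c, d}  B5 = {a, b}  B6 = {a, g}
Tree: B1–B2, B2–B3, B1–B4, B2–B5, B5–B6
Every bag has size at most 2, so the width is 2 − 1 = 1 and tw(G) ≤ 1. Any graph with an edge has treewidth ≥ 1, and G has the edge c–a. Hence tw(G) = 1 exactly.

1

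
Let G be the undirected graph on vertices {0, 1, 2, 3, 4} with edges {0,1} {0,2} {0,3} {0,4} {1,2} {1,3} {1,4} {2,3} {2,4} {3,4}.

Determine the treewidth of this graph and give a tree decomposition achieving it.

Treewidth 4.
Bags: B1 = {0, 1, 2, 3, 4}
Tree: (single bag)

A single bag containing all 5 vertices is trivially a valid decomposition of width 4. Conversely, {0, 1, 2, 3, 4} is a clique of size 5, and the vertices of any clique must share a bag in every tree decomposition; so some bag has ≥ 5 vertices and tw(G) ≥ 4. Hence tw(G) = 4 exactly.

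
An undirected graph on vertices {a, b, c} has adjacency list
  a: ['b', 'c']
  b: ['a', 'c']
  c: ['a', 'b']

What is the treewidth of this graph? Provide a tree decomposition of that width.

Treewidth 2.
Bags: B1 = {a, b, c}
Tree: (single bag)

With just one bag of size 3, the width is 3 − 1 = 2, so tw(G) ≤ 2. On the other hand G contains the 3-clique {a, b, c}. A clique must lie in a single bag of any decomposition, so no decomposition can have width below 2. Therefore the treewidth is 2.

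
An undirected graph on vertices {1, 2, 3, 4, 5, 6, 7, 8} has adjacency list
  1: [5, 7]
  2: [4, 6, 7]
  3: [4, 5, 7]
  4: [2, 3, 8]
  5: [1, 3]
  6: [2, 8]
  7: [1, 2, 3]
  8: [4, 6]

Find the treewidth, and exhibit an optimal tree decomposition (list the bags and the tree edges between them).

The largest bag has 3 vertices, giving width 2; this decomposition certifies tw(G) ≤ 2. Since 8–6–2–4–8 is a cycle in G, G is not acyclic. Forests are exactly the graphs of treewidth ≤ 1, so tw(G) ≥ 2. Hence tw(G) = 2 exactly.

Treewidth 2.
One such decomposition:
Bags: B1 = {4, 6, 8}  B2 = {2, 4, 6}  B3 = {2, 3, 4}  B4 = {2, 3, 7}  B5 = {3, 5, 7}  B6 = {1, 5, 7}
Tree: B1–B2, B2–B3, B3–B4, B4–B5, B5–B6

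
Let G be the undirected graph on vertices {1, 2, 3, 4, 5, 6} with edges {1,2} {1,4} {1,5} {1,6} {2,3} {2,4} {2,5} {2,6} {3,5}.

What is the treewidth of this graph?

A width-2 tree decomposition is:
Bags: B1 = {1, 2, 5}  B2 = {1, 2, 6}  B3 = {1, 2, 4}  B4 = {2, 3, 5}
Tree: B1–B2, B2–B3, B1–B4
Every bag has size at most 3, so the width is 3 − 1 = 2 and tw(G) ≤ 2. On the other hand G contains the 3-clique {1, 2, 4}. A clique must lie in a single bag of any decomposition, so no decomposition can have width below 2. The upper and lower bounds meet at 2, so that is the treewidth.

2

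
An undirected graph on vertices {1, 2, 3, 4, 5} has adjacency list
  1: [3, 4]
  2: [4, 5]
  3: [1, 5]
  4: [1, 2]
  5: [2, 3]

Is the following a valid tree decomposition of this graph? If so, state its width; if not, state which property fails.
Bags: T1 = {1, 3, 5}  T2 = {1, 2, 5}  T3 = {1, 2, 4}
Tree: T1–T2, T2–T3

Yes; width 2.

Vertex coverage: the bags together contain {1, 2, 3, 4, 5}, the full vertex set. Edge coverage: each edge of G has both endpoints in at least one bag. Running intersection: for every vertex, the bags containing it form a connected subtree. All three properties hold, so this is a valid tree decomposition of width max|bag| − 1 = 2, and hence tw(G) ≤ 2.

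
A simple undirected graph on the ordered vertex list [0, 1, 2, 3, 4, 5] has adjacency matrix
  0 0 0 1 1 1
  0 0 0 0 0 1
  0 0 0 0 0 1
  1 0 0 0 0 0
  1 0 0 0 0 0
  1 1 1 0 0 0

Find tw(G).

A width-1 tree decomposition is:
Bags: B1 = {1, 5}  B2 = {2, 5}  B3 = {0, 5}  B4 = {0, 4}  B5 = {0, 3}
Tree: B1–B2, B2–B3, B3–B4, B4–B5
Every bag has size at most 2, so the width is 2 − 1 = 1 and tw(G) ≤ 1. Since G has at least one edge (e.g. 1–5), it is not an edgeless graph, so tw(G) ≥ 1. The upper and lower bounds meet at 1, so that is the treewidth.

1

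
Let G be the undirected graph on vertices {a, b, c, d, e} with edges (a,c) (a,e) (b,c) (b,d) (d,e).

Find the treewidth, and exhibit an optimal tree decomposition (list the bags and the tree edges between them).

Treewidth 2.
One optimal decomposition is:
Bags: B1 = {b, d, e}  B2 = {a, b, e}  B3 = {a, b, c}
Tree: B1–B2, B2–B3

The largest bag has 3 vertices, giving width 2; this decomposition certifies tw(G) ≤ 2. Since b–d–e–a–c–b is a cycle in G, G is not acyclic. Forests are exactly the graphs of treewidth ≤ 1, so tw(G) ≥ 2. Combining the bounds, tw(G) = 2.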